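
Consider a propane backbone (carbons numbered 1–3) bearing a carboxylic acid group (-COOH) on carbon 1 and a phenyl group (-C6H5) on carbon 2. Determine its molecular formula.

C10H12O2

Atom tally by fragment:
  HOOCCH2 → C:2 H:3 O:2
  CH(C6H5) → C:7 H:6
  CH3 → C:1 H:3
Element totals:
  C: 10
  H: 12
  O: 2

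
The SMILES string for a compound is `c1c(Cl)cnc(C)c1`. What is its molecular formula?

Atom tally by fragment:
  pyridine ring core → C:5 H:5 N:1
  (− 2 ring H displaced by substituents)
  + Cl → Cl:1
  + CH3 → C:1 H:3
Element totals:
  C: 6
  H: 6
  Cl: 1
  N: 1

C6H6ClN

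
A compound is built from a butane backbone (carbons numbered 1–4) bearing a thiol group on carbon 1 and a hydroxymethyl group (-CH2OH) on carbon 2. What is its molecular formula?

Atom tally by fragment:
  HSCH2 → C:1 H:3 S:1
  CH(CH2OH) → C:2 H:4 O:1
  CH2 → C:1 H:2
  CH3 → C:1 H:3
Element totals:
  C: 5
  H: 12
  O: 1
  S: 1

C5H12OS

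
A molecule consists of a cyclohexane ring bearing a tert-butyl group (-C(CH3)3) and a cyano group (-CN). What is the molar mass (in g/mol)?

165.28 g/mol

Atom tally by fragment:
  cyclohexane ring core → C:6 H:12
  (− 2 ring H displaced by substituents)
  + C(CH3)3 → C:4 H:9
  + CN → C:1 N:1
Element totals:
  C: 11
  H: 19
  N: 1
Molecular formula: C11H19N.
  M = 11(12.011) + 19(1.008) + 14.007
    = 132.121 + 19.152 + 14.007 = 165.280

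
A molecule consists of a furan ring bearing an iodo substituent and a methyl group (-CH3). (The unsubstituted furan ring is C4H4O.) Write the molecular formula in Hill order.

C5H5IO

Atom tally by fragment:
  furan ring core → C:4 H:4 O:1
  (− 2 ring H displaced by substituents)
  + I → I:1
  + CH3 → C:1 H:3
Element totals:
  C: 5
  H: 5
  I: 1
  O: 1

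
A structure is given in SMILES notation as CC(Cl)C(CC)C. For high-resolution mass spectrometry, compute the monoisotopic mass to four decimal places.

Atom tally by fragment:
  CH3 → C:1 H:3
  CH(Cl) → C:1 H:1 Cl:1
  CH(C2H5) → C:3 H:6
  CH3 → C:1 H:3
Element totals:
  C: 6
  H: 13
  Cl: 1
Molecular formula: C6H13Cl.
  M = 6(12.0) + 13(1.007825) + 34.968853
    = 72.000000 + 13.101725 + 34.968853 = 120.070578

120.0706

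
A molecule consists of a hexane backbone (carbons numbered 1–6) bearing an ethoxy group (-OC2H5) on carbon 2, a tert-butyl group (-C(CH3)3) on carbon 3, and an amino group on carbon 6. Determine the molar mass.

Atom tally by fragment:
  CH3 → C:1 H:3
  CH(OC2H5) → C:3 H:6 O:1
  CH(C(CH3)3) → C:5 H:10
  CH2 → C:1 H:2
  CH2 → C:1 H:2
  CH2NH2 → C:1 H:4 N:1
Element totals:
  C: 12
  H: 27
  N: 1
  O: 1
Molecular formula: C12H27NO.
  M = 12(12.011) + 27(1.008) + 14.007 + 15.999
    = 144.132 + 27.216 + 14.007 + 15.999 = 201.354

201.35 g/mol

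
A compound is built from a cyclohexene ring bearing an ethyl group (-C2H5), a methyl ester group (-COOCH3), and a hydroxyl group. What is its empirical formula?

C10H16O3

Atom tally by fragment:
  cyclohexene ring core → C:6 H:10
  (− 3 ring H displaced by substituents)
  + C2H5 → C:2 H:5
  + COOCH3 → C:2 H:3 O:2
  + OH → O:1 H:1
Element totals:
  C: 10
  H: 16
  O: 3
Molecular formula: C10H16O3.
gcd of subscripts (10, 16, 3) = 1, so the empirical formula equals the molecular formula.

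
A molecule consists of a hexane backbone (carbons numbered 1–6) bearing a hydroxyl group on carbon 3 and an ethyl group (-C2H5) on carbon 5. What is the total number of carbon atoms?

Atom tally by fragment:
  CH3 → C:1 H:3
  CH2 → C:1 H:2
  CH(OH) → C:1 H:2 O:1
  CH2 → C:1 H:2
  CH(C2H5) → C:3 H:6
  CH3 → C:1 H:3
Element totals:
  C: 8
  H: 18
  O: 1

8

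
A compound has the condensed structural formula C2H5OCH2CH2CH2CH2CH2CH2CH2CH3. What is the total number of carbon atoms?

10

Element totals:
  C: 10
  H: 22
  O: 1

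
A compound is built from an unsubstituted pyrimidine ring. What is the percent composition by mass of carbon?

59.99%

Atom tally by fragment:
  pyrimidine ring core → C:4 H:4 N:2
Element totals:
  C: 4
  H: 4
  N: 2
Molecular formula: C4H4N2.
Molar mass = 80.090 g/mol.
Mass from C: 4 × 12.011 = 48.044 g/mol.
%C = 48.044 / 80.090 × 100 = 59.99%.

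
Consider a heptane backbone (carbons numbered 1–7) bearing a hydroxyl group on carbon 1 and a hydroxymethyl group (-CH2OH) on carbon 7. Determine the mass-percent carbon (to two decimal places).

65.71%

Atom tally by fragment:
  HOCH2 → C:1 H:3 O:1
  CH2 → C:1 H:2
  CH2 → C:1 H:2
  CH2 → C:1 H:2
  CH2 → C:1 H:2
  CH2 → C:1 H:2
  CH2CH2OH → C:2 H:5 O:1
Element totals:
  C: 8
  H: 18
  O: 2
Molecular formula: C8H18O2.
Molar mass = 146.230 g/mol.
Mass from C: 8 × 12.011 = 96.088 g/mol.
%C = 96.088 / 146.230 × 100 = 65.71%.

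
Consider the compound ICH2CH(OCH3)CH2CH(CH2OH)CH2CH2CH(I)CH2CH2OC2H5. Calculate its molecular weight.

Element totals:
  C: 13
  H: 26
  I: 2
  O: 3
Molecular formula: C13H26I2O3.
  M = 13(12.011) + 26(1.008) + 2(126.904) + 3(15.999)
    = 156.143 + 26.208 + 253.808 + 47.997 = 484.156

484.16 g/mol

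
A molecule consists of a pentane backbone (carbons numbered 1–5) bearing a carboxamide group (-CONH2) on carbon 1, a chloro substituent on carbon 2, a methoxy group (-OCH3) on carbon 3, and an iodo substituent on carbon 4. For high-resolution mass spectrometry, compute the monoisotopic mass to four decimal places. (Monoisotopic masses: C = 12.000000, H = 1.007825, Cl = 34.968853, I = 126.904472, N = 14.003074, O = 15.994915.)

Atom tally by fragment:
  H2NOCCH2 → C:2 H:4 O:1 N:1
  CH(Cl) → C:1 H:1 Cl:1
  CH(OCH3) → C:2 H:4 O:1
  CH(I) → C:1 H:1 I:1
  CH3 → C:1 H:3
Element totals:
  C: 7
  H: 13
  Cl: 1
  I: 1
  N: 1
  O: 2
Molecular formula: C7H13ClINO2.
  M = 7(12.0) + 13(1.007825) + 34.968853 + 126.904472 + 14.003074 + 2(15.994915)
    = 84.000000 + 13.101725 + 34.968853 + 126.904472 + 14.003074 + 31.989830 = 304.967954

304.9680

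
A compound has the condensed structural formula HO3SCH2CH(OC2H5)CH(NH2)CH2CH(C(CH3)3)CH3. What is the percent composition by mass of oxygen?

Atom tally by fragment:
  HO3SCH2 → C:1 H:3 S:1 O:3
  CH(OC2H5) → C:3 H:6 O:1
  CH(NH2) → C:1 H:3 N:1
  CH2 → C:1 H:2
  CH(C(CH3)3) → C:5 H:10
  CH3 → C:1 H:3
Element totals:
  C: 12
  H: 27
  N: 1
  O: 4
  S: 1
Molecular formula: C12H27NO4S.
Molar mass = 281.411 g/mol.
Mass from O: 4 × 15.999 = 63.996 g/mol.
%O = 63.996 / 281.411 × 100 = 22.74%.

22.74%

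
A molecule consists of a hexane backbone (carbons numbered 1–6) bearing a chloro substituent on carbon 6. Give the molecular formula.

C6H13Cl

Atom tally by fragment:
  CH3 → C:1 H:3
  CH2 → C:1 H:2
  CH2 → C:1 H:2
  CH2 → C:1 H:2
  CH2 → C:1 H:2
  CH2Cl → C:1 H:2 Cl:1
Element totals:
  C: 6
  H: 13
  Cl: 1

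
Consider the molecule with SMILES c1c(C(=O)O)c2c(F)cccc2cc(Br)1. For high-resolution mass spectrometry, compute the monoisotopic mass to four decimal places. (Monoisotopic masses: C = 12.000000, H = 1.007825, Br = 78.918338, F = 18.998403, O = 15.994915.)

267.9535

Atom tally by fragment:
  naphthalene ring system core → C:10 H:8
  (− 3 ring H displaced by substituents)
  + COOH → C:1 H:1 O:2
  + F → F:1
  + Br → Br:1
Element totals:
  C: 11
  H: 6
  Br: 1
  F: 1
  O: 2
Molecular formula: C11H6BrFO2.
  M = 11(12.0) + 6(1.007825) + 78.918338 + 18.998403 + 2(15.994915)
    = 132.000000 + 6.046950 + 78.918338 + 18.998403 + 31.989830 = 267.953521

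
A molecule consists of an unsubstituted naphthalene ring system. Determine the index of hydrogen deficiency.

Atom tally by fragment:
  naphthalene ring system core → C:10 H:8
Element totals:
  C: 10
  H: 8
Molecular formula: C10H8.
DoU = (2C + 2 + N − H − X) / 2 = (2·10 + 2 + 0 − 8 − 0) / 2 = 7.

7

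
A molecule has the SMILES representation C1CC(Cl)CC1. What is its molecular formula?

C5H9Cl

Atom tally by fragment:
  cyclopentane ring core → C:5 H:10
  (− 1 ring H displaced by substituents)
  + Cl → Cl:1
Element totals:
  C: 5
  H: 9
  Cl: 1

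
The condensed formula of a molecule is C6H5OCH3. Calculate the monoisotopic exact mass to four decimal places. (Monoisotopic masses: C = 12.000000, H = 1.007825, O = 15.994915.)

108.0575

Atom tally by fragment:
  benzene ring core → C:6 H:6
  (− 1 ring H displaced by substituents)
  + OCH3 → C:1 H:3 O:1
Element totals:
  C: 7
  H: 8
  O: 1
Molecular formula: C7H8O.
  M = 7(12.0) + 8(1.007825) + 15.994915
    = 84.000000 + 8.062600 + 15.994915 = 108.057515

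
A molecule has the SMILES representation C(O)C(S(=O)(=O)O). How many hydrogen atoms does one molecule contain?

Atom tally by fragment:
  HOCH2 → C:1 H:3 O:1
  CH2SO3H → C:1 H:3 S:1 O:3
Element totals:
  C: 2
  H: 6
  O: 4
  S: 1

6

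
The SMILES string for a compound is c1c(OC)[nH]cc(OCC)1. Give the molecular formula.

Atom tally by fragment:
  pyrrole ring core → C:4 H:5 N:1
  (− 2 ring H displaced by substituents)
  + OCH3 → C:1 H:3 O:1
  + OC2H5 → C:2 H:5 O:1
Element totals:
  C: 7
  H: 11
  N: 1
  O: 2

C7H11NO2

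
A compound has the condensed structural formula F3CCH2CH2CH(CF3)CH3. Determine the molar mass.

194.12 g/mol

Atom tally by fragment:
  F3CCH2 → C:2 H:2 F:3
  CH2 → C:1 H:2
  CH(CF3) → C:2 H:1 F:3
  CH3 → C:1 H:3
Element totals:
  C: 6
  H: 8
  F: 6
Molecular formula: C6H8F6.
  M = 6(12.011) + 8(1.008) + 6(18.998)
    = 72.066 + 8.064 + 113.988 = 194.118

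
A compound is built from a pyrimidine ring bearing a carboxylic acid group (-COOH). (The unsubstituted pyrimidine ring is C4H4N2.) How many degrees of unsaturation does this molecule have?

Atom tally by fragment:
  pyrimidine ring core → C:4 H:4 N:2
  (− 1 ring H displaced by substituents)
  + COOH → C:1 H:1 O:2
Element totals:
  C: 5
  H: 4
  N: 2
  O: 2
Molecular formula: C5H4N2O2.
DoU = (2C + 2 + N − H − X) / 2 = (2·5 + 2 + 2 − 4 − 0) / 2 = 5.

5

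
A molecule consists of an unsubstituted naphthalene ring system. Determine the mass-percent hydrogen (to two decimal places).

Atom tally by fragment:
  naphthalene ring system core → C:10 H:8
Element totals:
  C: 10
  H: 8
Molecular formula: C10H8.
Molar mass = 128.174 g/mol.
Mass from H: 8 × 1.008 = 8.064 g/mol.
%H = 8.064 / 128.174 × 100 = 6.29%.

6.29%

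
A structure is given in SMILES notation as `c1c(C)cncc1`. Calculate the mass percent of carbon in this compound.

77.38%

Atom tally by fragment:
  pyridine ring core → C:5 H:5 N:1
  (− 1 ring H displaced by substituents)
  + CH3 → C:1 H:3
Element totals:
  C: 6
  H: 7
  N: 1
Molecular formula: C6H7N.
Molar mass = 93.129 g/mol.
Mass from C: 6 × 12.011 = 72.066 g/mol.
%C = 72.066 / 93.129 × 100 = 77.38%.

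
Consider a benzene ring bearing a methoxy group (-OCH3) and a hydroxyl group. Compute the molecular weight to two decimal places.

124.14 g/mol

Atom tally by fragment:
  benzene ring core → C:6 H:6
  (− 2 ring H displaced by substituents)
  + OCH3 → C:1 H:3 O:1
  + OH → O:1 H:1
Element totals:
  C: 7
  H: 8
  O: 2
Molecular formula: C7H8O2.
  M = 7(12.011) + 8(1.008) + 2(15.999)
    = 84.077 + 8.064 + 31.998 = 124.139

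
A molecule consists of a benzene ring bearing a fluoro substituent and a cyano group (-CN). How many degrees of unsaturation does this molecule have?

Atom tally by fragment:
  benzene ring core → C:6 H:6
  (− 2 ring H displaced by substituents)
  + F → F:1
  + CN → C:1 N:1
Element totals:
  C: 7
  H: 4
  F: 1
  N: 1
Molecular formula: C7H4FN.
DoU = (2C + 2 + N − H − X) / 2 = (2·7 + 2 + 1 − 4 − 1) / 2 = 6.

6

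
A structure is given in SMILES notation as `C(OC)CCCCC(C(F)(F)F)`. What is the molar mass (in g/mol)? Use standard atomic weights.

184.20 g/mol

Atom tally by fragment:
  CH3OCH2 → C:2 H:5 O:1
  CH2 → C:1 H:2
  CH2 → C:1 H:2
  CH2 → C:1 H:2
  CH2 → C:1 H:2
  CH2CF3 → C:2 H:2 F:3
Element totals:
  C: 8
  H: 15
  F: 3
  O: 1
Molecular formula: C8H15F3O.
  M = 8(12.011) + 15(1.008) + 3(18.998) + 15.999
    = 96.088 + 15.120 + 56.994 + 15.999 = 184.201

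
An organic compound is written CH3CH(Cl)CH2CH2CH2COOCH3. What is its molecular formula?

C7H13ClO2

Element totals:
  C: 7
  H: 13
  Cl: 1
  O: 2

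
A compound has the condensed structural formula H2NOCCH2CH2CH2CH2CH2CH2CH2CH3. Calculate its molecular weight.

157.26 g/mol

Element totals:
  C: 9
  H: 19
  N: 1
  O: 1
Molecular formula: C9H19NO.
  M = 9(12.011) + 19(1.008) + 14.007 + 15.999
    = 108.099 + 19.152 + 14.007 + 15.999 = 157.257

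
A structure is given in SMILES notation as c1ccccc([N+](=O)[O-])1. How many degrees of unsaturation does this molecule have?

Atom tally by fragment:
  benzene ring core → C:6 H:6
  (− 1 ring H displaced by substituents)
  + NO2 → N:1 O:2
Element totals:
  C: 6
  H: 5
  N: 1
  O: 2
Molecular formula: C6H5NO2.
DoU = (2C + 2 + N − H − X) / 2 = (2·6 + 2 + 1 − 5 − 0) / 2 = 5.

5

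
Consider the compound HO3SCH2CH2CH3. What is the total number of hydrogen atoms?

Element totals:
  C: 3
  H: 8
  O: 3
  S: 1

8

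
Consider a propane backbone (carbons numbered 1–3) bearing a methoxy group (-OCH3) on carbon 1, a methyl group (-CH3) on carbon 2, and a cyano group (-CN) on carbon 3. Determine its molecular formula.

C6H11NO

Atom tally by fragment:
  CH3OCH2 → C:2 H:5 O:1
  CH(CH3) → C:2 H:4
  CH2CN → C:2 H:2 N:1
Element totals:
  C: 6
  H: 11
  N: 1
  O: 1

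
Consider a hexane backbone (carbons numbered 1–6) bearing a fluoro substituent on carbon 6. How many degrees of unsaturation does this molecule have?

0

Atom tally by fragment:
  CH3 → C:1 H:3
  CH2 → C:1 H:2
  CH2 → C:1 H:2
  CH2 → C:1 H:2
  CH2 → C:1 H:2
  CH2F → C:1 H:2 F:1
Element totals:
  C: 6
  H: 13
  F: 1
Molecular formula: C6H13F.
DoU = (2C + 2 + N − H − X) / 2 = (2·6 + 2 + 0 − 13 − 1) / 2 = 0.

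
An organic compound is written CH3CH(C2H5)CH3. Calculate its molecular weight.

Atom tally by fragment:
  CH3 → C:1 H:3
  CH(C2H5) → C:3 H:6
  CH3 → C:1 H:3
Element totals:
  C: 5
  H: 12
Molecular formula: C5H12.
  M = 5(12.011) + 12(1.008)
    = 60.055 + 12.096 = 72.151

72.15 g/mol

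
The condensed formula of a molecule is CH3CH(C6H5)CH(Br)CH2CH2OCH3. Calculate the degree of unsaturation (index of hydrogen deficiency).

Atom tally by fragment:
  CH3 → C:1 H:3
  CH(C6H5) → C:7 H:6
  CH(Br) → C:1 H:1 Br:1
  CH2 → C:1 H:2
  CH2OCH3 → C:2 H:5 O:1
Element totals:
  C: 12
  H: 17
  Br: 1
  O: 1
Molecular formula: C12H17BrO.
DoU = (2C + 2 + N − H − X) / 2 = (2·12 + 2 + 0 − 17 − 1) / 2 = 4.

4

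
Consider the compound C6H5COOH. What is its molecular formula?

Element totals:
  C: 7
  H: 6
  O: 2

C7H6O2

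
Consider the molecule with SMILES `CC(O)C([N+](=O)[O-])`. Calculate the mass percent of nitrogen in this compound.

Atom tally by fragment:
  CH3 → C:1 H:3
  CH(OH) → C:1 H:2 O:1
  CH2NO2 → C:1 H:2 N:1 O:2
Element totals:
  C: 3
  H: 7
  N: 1
  O: 3
Molecular formula: C3H7NO3.
Molar mass = 105.093 g/mol.
Mass from N: 1 × 14.007 = 14.007 g/mol.
%N = 14.007 / 105.093 × 100 = 13.33%.

13.33%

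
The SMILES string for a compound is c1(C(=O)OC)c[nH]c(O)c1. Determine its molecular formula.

C6H7NO3

Atom tally by fragment:
  pyrrole ring core → C:4 H:5 N:1
  (− 2 ring H displaced by substituents)
  + COOCH3 → C:2 H:3 O:2
  + OH → O:1 H:1
Element totals:
  C: 6
  H: 7
  N: 1
  O: 3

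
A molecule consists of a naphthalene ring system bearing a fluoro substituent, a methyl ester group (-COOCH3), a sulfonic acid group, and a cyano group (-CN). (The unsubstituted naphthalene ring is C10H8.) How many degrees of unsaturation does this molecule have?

10

Atom tally by fragment:
  naphthalene ring system core → C:10 H:8
  (− 4 ring H displaced by substituents)
  + F → F:1
  + COOCH3 → C:2 H:3 O:2
  + SO3H → S:1 O:3 H:1
  + CN → C:1 N:1
Element totals:
  C: 13
  H: 8
  F: 1
  N: 1
  O: 5
  S: 1
Molecular formula: C13H8FNO5S.
DoU = (2C + 2 + N − H − X) / 2 = (2·13 + 2 + 1 − 8 − 1) / 2 = 10.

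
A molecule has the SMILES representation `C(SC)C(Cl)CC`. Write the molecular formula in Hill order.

Atom tally by fragment:
  CH3SCH2 → C:2 H:5 S:1
  CH(Cl) → C:1 H:1 Cl:1
  CH2 → C:1 H:2
  CH3 → C:1 H:3
Element totals:
  C: 5
  H: 11
  Cl: 1
  S: 1

C5H11ClS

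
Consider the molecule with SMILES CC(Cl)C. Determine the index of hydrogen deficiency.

Atom tally by fragment:
  CH3 → C:1 H:3
  CH(Cl) → C:1 H:1 Cl:1
  CH3 → C:1 H:3
Element totals:
  C: 3
  H: 7
  Cl: 1
Molecular formula: C3H7Cl.
DoU = (2C + 2 + N − H − X) / 2 = (2·3 + 2 + 0 − 7 − 1) / 2 = 0.

0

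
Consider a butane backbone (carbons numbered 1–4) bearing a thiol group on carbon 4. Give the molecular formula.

C4H10S

Atom tally by fragment:
  CH3 → C:1 H:3
  CH2 → C:1 H:2
  CH2 → C:1 H:2
  CH2SH → C:1 H:3 S:1
Element totals:
  C: 4
  H: 10
  S: 1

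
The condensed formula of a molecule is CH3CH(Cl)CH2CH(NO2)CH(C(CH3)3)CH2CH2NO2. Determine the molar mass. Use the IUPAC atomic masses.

Atom tally by fragment:
  CH3 → C:1 H:3
  CH(Cl) → C:1 H:1 Cl:1
  CH2 → C:1 H:2
  CH(NO2) → C:1 H:1 N:1 O:2
  CH(C(CH3)3) → C:5 H:10
  CH2 → C:1 H:2
  CH2NO2 → C:1 H:2 N:1 O:2
Element totals:
  C: 11
  H: 21
  Cl: 1
  N: 2
  O: 4
Molecular formula: C11H21ClN2O4.
  M = 11(12.011) + 21(1.008) + 35.45 + 2(14.007) + 4(15.999)
    = 132.121 + 21.168 + 35.450 + 28.014 + 63.996 = 280.749

280.75 g/mol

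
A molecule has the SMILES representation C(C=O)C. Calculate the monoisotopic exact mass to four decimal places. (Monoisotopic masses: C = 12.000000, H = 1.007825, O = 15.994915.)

Atom tally by fragment:
  OHCCH2 → C:2 H:3 O:1
  CH3 → C:1 H:3
Element totals:
  C: 3
  H: 6
  O: 1
Molecular formula: C3H6O.
  M = 3(12.0) + 6(1.007825) + 15.994915
    = 36.000000 + 6.046950 + 15.994915 = 58.041865

58.0419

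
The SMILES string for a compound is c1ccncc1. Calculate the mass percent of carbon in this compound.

Atom tally by fragment:
  pyridine ring core → C:5 H:5 N:1
Element totals:
  C: 5
  H: 5
  N: 1
Molecular formula: C5H5N.
Molar mass = 79.102 g/mol.
Mass from C: 5 × 12.011 = 60.055 g/mol.
%C = 60.055 / 79.102 × 100 = 75.92%.

75.92%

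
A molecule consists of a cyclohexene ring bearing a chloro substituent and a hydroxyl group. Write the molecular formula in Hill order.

C6H9ClO

Atom tally by fragment:
  cyclohexene ring core → C:6 H:10
  (− 2 ring H displaced by substituents)
  + Cl → Cl:1
  + OH → O:1 H:1
Element totals:
  C: 6
  H: 9
  Cl: 1
  O: 1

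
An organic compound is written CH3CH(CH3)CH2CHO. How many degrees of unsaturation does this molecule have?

Atom tally by fragment:
  CH3 → C:1 H:3
  CH(CH3) → C:2 H:4
  CH2CHO → C:2 H:3 O:1
Element totals:
  C: 5
  H: 10
  O: 1
Molecular formula: C5H10O.
DoU = (2C + 2 + N − H − X) / 2 = (2·5 + 2 + 0 − 10 − 0) / 2 = 1.

1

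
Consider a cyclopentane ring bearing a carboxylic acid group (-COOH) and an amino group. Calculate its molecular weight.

Atom tally by fragment:
  cyclopentane ring core → C:5 H:10
  (− 2 ring H displaced by substituents)
  + COOH → C:1 H:1 O:2
  + NH2 → N:1 H:2
Element totals:
  C: 6
  H: 11
  N: 1
  O: 2
Molecular formula: C6H11NO2.
  M = 6(12.011) + 11(1.008) + 14.007 + 2(15.999)
    = 72.066 + 11.088 + 14.007 + 31.998 = 129.159

129.16 g/mol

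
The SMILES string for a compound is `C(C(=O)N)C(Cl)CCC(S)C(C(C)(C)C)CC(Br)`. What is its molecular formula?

Atom tally by fragment:
  H2NOCCH2 → C:2 H:4 O:1 N:1
  CH(Cl) → C:1 H:1 Cl:1
  CH2 → C:1 H:2
  CH2 → C:1 H:2
  CH(SH) → C:1 H:2 S:1
  CH(C(CH3)3) → C:5 H:10
  CH2 → C:1 H:2
  CH2Br → C:1 H:2 Br:1
Element totals:
  C: 13
  H: 25
  Br: 1
  Cl: 1
  N: 1
  O: 1
  S: 1

C13H25BrClNOS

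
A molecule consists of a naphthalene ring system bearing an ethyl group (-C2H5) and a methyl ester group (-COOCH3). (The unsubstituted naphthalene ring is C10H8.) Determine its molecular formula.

Atom tally by fragment:
  naphthalene ring system core → C:10 H:8
  (− 2 ring H displaced by substituents)
  + C2H5 → C:2 H:5
  + COOCH3 → C:2 H:3 O:2
Element totals:
  C: 14
  H: 14
  O: 2

C14H14O2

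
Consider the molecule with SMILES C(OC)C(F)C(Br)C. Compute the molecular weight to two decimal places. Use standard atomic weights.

Atom tally by fragment:
  CH3OCH2 → C:2 H:5 O:1
  CH(F) → C:1 H:1 F:1
  CH(Br) → C:1 H:1 Br:1
  CH3 → C:1 H:3
Element totals:
  C: 5
  H: 10
  Br: 1
  F: 1
  O: 1
Molecular formula: C5H10BrFO.
  M = 5(12.011) + 10(1.008) + 79.904 + 18.998 + 15.999
    = 60.055 + 10.080 + 79.904 + 18.998 + 15.999 = 185.036

185.04 g/mol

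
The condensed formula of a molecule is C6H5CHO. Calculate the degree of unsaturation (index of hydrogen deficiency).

5

Element totals:
  C: 7
  H: 6
  O: 1
Molecular formula: C7H6O.
DoU = (2C + 2 + N − H − X) / 2 = (2·7 + 2 + 0 − 6 − 0) / 2 = 5.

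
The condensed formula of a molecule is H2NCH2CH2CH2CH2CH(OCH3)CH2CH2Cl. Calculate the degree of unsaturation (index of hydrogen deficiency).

0

Atom tally by fragment:
  H2NCH2 → C:1 H:4 N:1
  CH2 → C:1 H:2
  CH2 → C:1 H:2
  CH2 → C:1 H:2
  CH(OCH3) → C:2 H:4 O:1
  CH2 → C:1 H:2
  CH2Cl → C:1 H:2 Cl:1
Element totals:
  C: 8
  H: 18
  Cl: 1
  N: 1
  O: 1
Molecular formula: C8H18ClNO.
DoU = (2C + 2 + N − H − X) / 2 = (2·8 + 2 + 1 − 18 − 1) / 2 = 0.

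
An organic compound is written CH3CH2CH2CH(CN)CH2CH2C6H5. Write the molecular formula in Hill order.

Atom tally by fragment:
  CH3 → C:1 H:3
  CH2 → C:1 H:2
  CH2 → C:1 H:2
  CH(CN) → C:2 H:1 N:1
  CH2 → C:1 H:2
  CH2C6H5 → C:7 H:7
Element totals:
  C: 13
  H: 17
  N: 1

C13H17N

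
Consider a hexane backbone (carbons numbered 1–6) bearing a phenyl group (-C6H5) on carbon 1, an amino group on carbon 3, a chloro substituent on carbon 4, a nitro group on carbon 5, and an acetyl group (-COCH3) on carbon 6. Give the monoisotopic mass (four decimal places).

298.1084

Atom tally by fragment:
  C6H5CH2 → C:7 H:7
  CH2 → C:1 H:2
  CH(NH2) → C:1 H:3 N:1
  CH(Cl) → C:1 H:1 Cl:1
  CH(NO2) → C:1 H:1 N:1 O:2
  CH2COCH3 → C:3 H:5 O:1
Element totals:
  C: 14
  H: 19
  Cl: 1
  N: 2
  O: 3
Molecular formula: C14H19ClN2O3.
  M = 14(12.0) + 19(1.007825) + 34.968853 + 2(14.003074) + 3(15.994915)
    = 168.000000 + 19.148675 + 34.968853 + 28.006148 + 47.984745 = 298.108421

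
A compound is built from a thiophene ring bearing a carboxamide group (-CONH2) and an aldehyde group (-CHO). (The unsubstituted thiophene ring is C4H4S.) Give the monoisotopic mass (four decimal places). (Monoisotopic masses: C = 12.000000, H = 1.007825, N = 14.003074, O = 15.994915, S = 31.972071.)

Atom tally by fragment:
  thiophene ring core → C:4 H:4 S:1
  (− 2 ring H displaced by substituents)
  + CONH2 → C:1 H:2 O:1 N:1
  + CHO → C:1 H:1 O:1
Element totals:
  C: 6
  H: 5
  N: 1
  O: 2
  S: 1
Molecular formula: C6H5NO2S.
  M = 6(12.0) + 5(1.007825) + 14.003074 + 2(15.994915) + 31.972071
    = 72.000000 + 5.039125 + 14.003074 + 31.989830 + 31.972071 = 155.004100

155.0041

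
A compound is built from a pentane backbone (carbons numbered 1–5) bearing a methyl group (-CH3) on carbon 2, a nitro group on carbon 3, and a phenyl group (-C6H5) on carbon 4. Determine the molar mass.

207.27 g/mol

Atom tally by fragment:
  CH3 → C:1 H:3
  CH(CH3) → C:2 H:4
  CH(NO2) → C:1 H:1 N:1 O:2
  CH(C6H5) → C:7 H:6
  CH3 → C:1 H:3
Element totals:
  C: 12
  H: 17
  N: 1
  O: 2
Molecular formula: C12H17NO2.
  M = 12(12.011) + 17(1.008) + 14.007 + 2(15.999)
    = 144.132 + 17.136 + 14.007 + 31.998 = 207.273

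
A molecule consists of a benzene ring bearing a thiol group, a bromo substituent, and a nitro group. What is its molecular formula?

Atom tally by fragment:
  benzene ring core → C:6 H:6
  (− 3 ring H displaced by substituents)
  + SH → S:1 H:1
  + Br → Br:1
  + NO2 → N:1 O:2
Element totals:
  C: 6
  H: 4
  Br: 1
  N: 1
  O: 2
  S: 1

C6H4BrNO2S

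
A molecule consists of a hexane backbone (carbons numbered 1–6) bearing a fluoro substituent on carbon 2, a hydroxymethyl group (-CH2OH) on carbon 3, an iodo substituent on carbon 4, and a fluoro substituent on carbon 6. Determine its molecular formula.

Atom tally by fragment:
  CH3 → C:1 H:3
  CH(F) → C:1 H:1 F:1
  CH(CH2OH) → C:2 H:4 O:1
  CH(I) → C:1 H:1 I:1
  CH2 → C:1 H:2
  CH2F → C:1 H:2 F:1
Element totals:
  C: 7
  H: 13
  F: 2
  I: 1
  O: 1

C7H13F2IO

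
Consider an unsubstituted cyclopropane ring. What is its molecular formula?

C3H6

Atom tally by fragment:
  cyclopropane ring core → C:3 H:6
Element totals:
  C: 3
  H: 6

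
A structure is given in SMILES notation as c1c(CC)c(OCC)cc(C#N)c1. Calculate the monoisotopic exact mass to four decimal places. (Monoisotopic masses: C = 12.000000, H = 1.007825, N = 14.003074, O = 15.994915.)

175.0997

Atom tally by fragment:
  benzene ring core → C:6 H:6
  (− 3 ring H displaced by substituents)
  + C2H5 → C:2 H:5
  + OC2H5 → C:2 H:5 O:1
  + CN → C:1 N:1
Element totals:
  C: 11
  H: 13
  N: 1
  O: 1
Molecular formula: C11H13NO.
  M = 11(12.0) + 13(1.007825) + 14.003074 + 15.994915
    = 132.000000 + 13.101725 + 14.003074 + 15.994915 = 175.099714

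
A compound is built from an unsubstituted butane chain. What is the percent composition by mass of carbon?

82.66%

Atom tally by fragment:
  CH3 → C:1 H:3
  CH2 → C:1 H:2
  CH2 → C:1 H:2
  CH3 → C:1 H:3
Element totals:
  C: 4
  H: 10
Molecular formula: C4H10.
Molar mass = 58.124 g/mol.
Mass from C: 4 × 12.011 = 48.044 g/mol.
%C = 48.044 / 58.124 × 100 = 82.66%.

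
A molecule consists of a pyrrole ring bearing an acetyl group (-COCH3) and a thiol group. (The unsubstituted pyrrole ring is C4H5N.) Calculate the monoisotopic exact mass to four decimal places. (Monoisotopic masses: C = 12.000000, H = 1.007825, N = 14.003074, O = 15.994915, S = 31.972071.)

141.0248

Atom tally by fragment:
  pyrrole ring core → C:4 H:5 N:1
  (− 2 ring H displaced by substituents)
  + COCH3 → C:2 H:3 O:1
  + SH → S:1 H:1
Element totals:
  C: 6
  H: 7
  N: 1
  O: 1
  S: 1
Molecular formula: C6H7NOS.
  M = 6(12.0) + 7(1.007825) + 14.003074 + 15.994915 + 31.972071
    = 72.000000 + 7.054775 + 14.003074 + 15.994915 + 31.972071 = 141.024835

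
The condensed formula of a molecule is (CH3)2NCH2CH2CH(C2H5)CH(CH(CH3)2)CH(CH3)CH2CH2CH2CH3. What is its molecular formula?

C17H37N

Atom tally by fragment:
  (CH3)2NCH2 → C:3 H:8 N:1
  CH2 → C:1 H:2
  CH(C2H5) → C:3 H:6
  CH(CH(CH3)2) → C:4 H:8
  CH(CH3) → C:2 H:4
  CH2 → C:1 H:2
  CH2 → C:1 H:2
  CH2 → C:1 H:2
  CH3 → C:1 H:3
Element totals:
  C: 17
  H: 37
  N: 1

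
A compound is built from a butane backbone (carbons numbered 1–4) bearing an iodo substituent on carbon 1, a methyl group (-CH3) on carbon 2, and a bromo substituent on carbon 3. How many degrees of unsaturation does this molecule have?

0

Atom tally by fragment:
  ICH2 → C:1 H:2 I:1
  CH(CH3) → C:2 H:4
  CH(Br) → C:1 H:1 Br:1
  CH3 → C:1 H:3
Element totals:
  C: 5
  H: 10
  Br: 1
  I: 1
Molecular formula: C5H10BrI.
DoU = (2C + 2 + N − H − X) / 2 = (2·5 + 2 + 0 − 10 − 2) / 2 = 0.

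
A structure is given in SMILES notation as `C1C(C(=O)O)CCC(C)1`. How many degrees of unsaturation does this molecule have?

Atom tally by fragment:
  cyclopentane ring core → C:5 H:10
  (− 2 ring H displaced by substituents)
  + COOH → C:1 H:1 O:2
  + CH3 → C:1 H:3
Element totals:
  C: 7
  H: 12
  O: 2
Molecular formula: C7H12O2.
DoU = (2C + 2 + N − H − X) / 2 = (2·7 + 2 + 0 − 12 − 0) / 2 = 2.

2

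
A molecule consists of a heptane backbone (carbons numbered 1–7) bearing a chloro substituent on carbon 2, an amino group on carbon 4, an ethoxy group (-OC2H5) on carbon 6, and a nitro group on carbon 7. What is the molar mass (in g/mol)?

238.71 g/mol

Atom tally by fragment:
  CH3 → C:1 H:3
  CH(Cl) → C:1 H:1 Cl:1
  CH2 → C:1 H:2
  CH(NH2) → C:1 H:3 N:1
  CH2 → C:1 H:2
  CH(OC2H5) → C:3 H:6 O:1
  CH2NO2 → C:1 H:2 N:1 O:2
Element totals:
  C: 9
  H: 19
  Cl: 1
  N: 2
  O: 3
Molecular formula: C9H19ClN2O3.
  M = 9(12.011) + 19(1.008) + 35.45 + 2(14.007) + 3(15.999)
    = 108.099 + 19.152 + 35.450 + 28.014 + 47.997 = 238.712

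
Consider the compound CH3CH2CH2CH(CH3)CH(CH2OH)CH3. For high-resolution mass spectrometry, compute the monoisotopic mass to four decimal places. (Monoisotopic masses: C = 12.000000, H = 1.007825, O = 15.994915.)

Element totals:
  C: 8
  H: 18
  O: 1
Molecular formula: C8H18O.
  M = 8(12.0) + 18(1.007825) + 15.994915
    = 96.000000 + 18.140850 + 15.994915 = 130.135765

130.1358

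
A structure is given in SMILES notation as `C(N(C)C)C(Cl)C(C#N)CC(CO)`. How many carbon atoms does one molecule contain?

9

Atom tally by fragment:
  (CH3)2NCH2 → C:3 H:8 N:1
  CH(Cl) → C:1 H:1 Cl:1
  CH(CN) → C:2 H:1 N:1
  CH2 → C:1 H:2
  CH2CH2OH → C:2 H:5 O:1
Element totals:
  C: 9
  H: 17
  Cl: 1
  N: 2
  O: 1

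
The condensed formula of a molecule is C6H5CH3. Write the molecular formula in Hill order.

C7H8

Element totals:
  C: 7
  H: 8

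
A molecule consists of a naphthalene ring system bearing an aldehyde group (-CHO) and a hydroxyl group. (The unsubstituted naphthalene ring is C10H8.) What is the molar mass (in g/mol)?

Atom tally by fragment:
  naphthalene ring system core → C:10 H:8
  (− 2 ring H displaced by substituents)
  + CHO → C:1 H:1 O:1
  + OH → O:1 H:1
Element totals:
  C: 11
  H: 8
  O: 2
Molecular formula: C11H8O2.
  M = 11(12.011) + 8(1.008) + 2(15.999)
    = 132.121 + 8.064 + 31.998 = 172.183

172.18 g/mol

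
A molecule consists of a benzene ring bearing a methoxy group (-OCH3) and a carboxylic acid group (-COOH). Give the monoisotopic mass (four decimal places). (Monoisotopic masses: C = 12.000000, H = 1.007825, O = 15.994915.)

152.0473

Atom tally by fragment:
  benzene ring core → C:6 H:6
  (− 2 ring H displaced by substituents)
  + OCH3 → C:1 H:3 O:1
  + COOH → C:1 H:1 O:2
Element totals:
  C: 8
  H: 8
  O: 3
Molecular formula: C8H8O3.
  M = 8(12.0) + 8(1.007825) + 3(15.994915)
    = 96.000000 + 8.062600 + 47.984745 = 152.047345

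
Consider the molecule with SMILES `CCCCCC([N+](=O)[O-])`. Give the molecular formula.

Atom tally by fragment:
  CH3 → C:1 H:3
  CH2 → C:1 H:2
  CH2 → C:1 H:2
  CH2 → C:1 H:2
  CH2 → C:1 H:2
  CH2NO2 → C:1 H:2 N:1 O:2
Element totals:
  C: 6
  H: 13
  N: 1
  O: 2

C6H13NO2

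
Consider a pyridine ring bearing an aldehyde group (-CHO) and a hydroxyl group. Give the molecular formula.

Atom tally by fragment:
  pyridine ring core → C:5 H:5 N:1
  (− 2 ring H displaced by substituents)
  + CHO → C:1 H:1 O:1
  + OH → O:1 H:1
Element totals:
  C: 6
  H: 5
  N: 1
  O: 2

C6H5NO2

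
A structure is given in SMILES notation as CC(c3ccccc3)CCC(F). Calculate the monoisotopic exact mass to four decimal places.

166.1158

Atom tally by fragment:
  CH3 → C:1 H:3
  CH(C6H5) → C:7 H:6
  CH2 → C:1 H:2
  CH2 → C:1 H:2
  CH2F → C:1 H:2 F:1
Element totals:
  C: 11
  H: 15
  F: 1
Molecular formula: C11H15F.
  M = 11(12.0) + 15(1.007825) + 18.998403
    = 132.000000 + 15.117375 + 18.998403 = 166.115778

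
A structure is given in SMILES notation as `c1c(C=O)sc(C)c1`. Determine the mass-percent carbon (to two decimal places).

Atom tally by fragment:
  thiophene ring core → C:4 H:4 S:1
  (− 2 ring H displaced by substituents)
  + CHO → C:1 H:1 O:1
  + CH3 → C:1 H:3
Element totals:
  C: 6
  H: 6
  O: 1
  S: 1
Molecular formula: C6H6OS.
Molar mass = 126.173 g/mol.
Mass from C: 6 × 12.011 = 72.066 g/mol.
%C = 72.066 / 126.173 × 100 = 57.12%.

57.12%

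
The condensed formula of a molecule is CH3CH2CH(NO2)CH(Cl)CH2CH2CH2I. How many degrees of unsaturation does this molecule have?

Element totals:
  C: 7
  H: 13
  Cl: 1
  I: 1
  N: 1
  O: 2
Molecular formula: C7H13ClINO2.
DoU = (2C + 2 + N − H − X) / 2 = (2·7 + 2 + 1 − 13 − 2) / 2 = 1.

1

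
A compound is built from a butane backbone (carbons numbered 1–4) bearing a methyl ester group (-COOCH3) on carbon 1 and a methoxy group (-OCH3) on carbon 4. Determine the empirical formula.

C7H14O3

Atom tally by fragment:
  CH3OOCCH2 → C:3 H:5 O:2
  CH2 → C:1 H:2
  CH2 → C:1 H:2
  CH2OCH3 → C:2 H:5 O:1
Element totals:
  C: 7
  H: 14
  O: 3
Molecular formula: C7H14O3.
gcd of subscripts (7, 14, 3) = 1, so the empirical formula equals the molecular formula.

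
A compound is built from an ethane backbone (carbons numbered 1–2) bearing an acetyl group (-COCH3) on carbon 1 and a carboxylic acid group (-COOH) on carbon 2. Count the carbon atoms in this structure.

Atom tally by fragment:
  CH3COCH2 → C:3 H:5 O:1
  CH2COOH → C:2 H:3 O:2
Element totals:
  C: 5
  H: 8
  O: 3

5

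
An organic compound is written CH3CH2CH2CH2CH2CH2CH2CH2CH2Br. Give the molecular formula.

Atom tally by fragment:
  CH3 → C:1 H:3
  CH2 → C:1 H:2
  CH2 → C:1 H:2
  CH2 → C:1 H:2
  CH2 → C:1 H:2
  CH2 → C:1 H:2
  CH2 → C:1 H:2
  CH2 → C:1 H:2
  CH2Br → C:1 H:2 Br:1
Element totals:
  C: 9
  H: 19
  Br: 1

C9H19Br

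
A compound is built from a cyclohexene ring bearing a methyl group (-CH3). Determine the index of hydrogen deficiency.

Atom tally by fragment:
  cyclohexene ring core → C:6 H:10
  (− 1 ring H displaced by substituents)
  + CH3 → C:1 H:3
Element totals:
  C: 7
  H: 12
Molecular formula: C7H12.
DoU = (2C + 2 + N − H − X) / 2 = (2·7 + 2 + 0 − 12 − 0) / 2 = 2.

2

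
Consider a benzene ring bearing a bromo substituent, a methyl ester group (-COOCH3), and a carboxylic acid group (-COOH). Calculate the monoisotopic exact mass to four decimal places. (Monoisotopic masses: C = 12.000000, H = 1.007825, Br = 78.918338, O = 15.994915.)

257.9528

Atom tally by fragment:
  benzene ring core → C:6 H:6
  (− 3 ring H displaced by substituents)
  + Br → Br:1
  + COOCH3 → C:2 H:3 O:2
  + COOH → C:1 H:1 O:2
Element totals:
  C: 9
  H: 7
  Br: 1
  O: 4
Molecular formula: C9H7BrO4.
  M = 9(12.0) + 7(1.007825) + 78.918338 + 4(15.994915)
    = 108.000000 + 7.054775 + 78.918338 + 63.979660 = 257.952773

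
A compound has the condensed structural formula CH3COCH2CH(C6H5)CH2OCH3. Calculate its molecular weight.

192.26 g/mol

Element totals:
  C: 12
  H: 16
  O: 2
Molecular formula: C12H16O2.
  M = 12(12.011) + 16(1.008) + 2(15.999)
    = 144.132 + 16.128 + 31.998 = 192.258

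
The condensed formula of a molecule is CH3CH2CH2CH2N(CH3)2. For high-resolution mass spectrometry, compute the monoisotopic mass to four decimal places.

Element totals:
  C: 6
  H: 15
  N: 1
Molecular formula: C6H15N.
  M = 6(12.0) + 15(1.007825) + 14.003074
    = 72.000000 + 15.117375 + 14.003074 = 101.120449

101.1204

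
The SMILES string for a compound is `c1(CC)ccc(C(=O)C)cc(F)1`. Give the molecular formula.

C10H11FO

Atom tally by fragment:
  benzene ring core → C:6 H:6
  (− 3 ring H displaced by substituents)
  + C2H5 → C:2 H:5
  + COCH3 → C:2 H:3 O:1
  + F → F:1
Element totals:
  C: 10
  H: 11
  F: 1
  O: 1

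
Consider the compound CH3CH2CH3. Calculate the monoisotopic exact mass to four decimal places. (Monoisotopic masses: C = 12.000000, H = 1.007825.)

Atom tally by fragment:
  CH3 → C:1 H:3
  CH2 → C:1 H:2
  CH3 → C:1 H:3
Element totals:
  C: 3
  H: 8
Molecular formula: C3H8.
  M = 3(12.0) + 8(1.007825)
    = 36.000000 + 8.062600 = 44.062600

44.0626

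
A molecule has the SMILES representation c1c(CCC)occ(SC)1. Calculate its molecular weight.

Atom tally by fragment:
  furan ring core → C:4 H:4 O:1
  (− 2 ring H displaced by substituents)
  + CH2CH2CH3 → C:3 H:7
  + SCH3 → C:1 H:3 S:1
Element totals:
  C: 8
  H: 12
  O: 1
  S: 1
Molecular formula: C8H12OS.
  M = 8(12.011) + 12(1.008) + 15.999 + 32.06
    = 96.088 + 12.096 + 15.999 + 32.060 = 156.243

156.24 g/mol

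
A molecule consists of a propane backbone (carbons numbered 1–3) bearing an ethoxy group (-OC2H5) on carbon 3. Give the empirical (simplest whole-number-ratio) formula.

C5H12O

Atom tally by fragment:
  CH3 → C:1 H:3
  CH2 → C:1 H:2
  CH2OC2H5 → C:3 H:7 O:1
Element totals:
  C: 5
  H: 12
  O: 1
Molecular formula: C5H12O.
gcd of subscripts (5, 12, 1) = 1, so the empirical formula equals the molecular formula.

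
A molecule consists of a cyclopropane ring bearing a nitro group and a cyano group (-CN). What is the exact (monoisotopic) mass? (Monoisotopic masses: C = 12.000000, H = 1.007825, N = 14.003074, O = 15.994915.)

Atom tally by fragment:
  cyclopropane ring core → C:3 H:6
  (− 2 ring H displaced by substituents)
  + NO2 → N:1 O:2
  + CN → C:1 N:1
Element totals:
  C: 4
  H: 4
  N: 2
  O: 2
Molecular formula: C4H4N2O2.
  M = 4(12.0) + 4(1.007825) + 2(14.003074) + 2(15.994915)
    = 48.000000 + 4.031300 + 28.006148 + 31.989830 = 112.027278

112.0273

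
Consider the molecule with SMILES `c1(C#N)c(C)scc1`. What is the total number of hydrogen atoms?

Atom tally by fragment:
  thiophene ring core → C:4 H:4 S:1
  (− 2 ring H displaced by substituents)
  + CN → C:1 N:1
  + CH3 → C:1 H:3
Element totals:
  C: 6
  H: 5
  N: 1
  S: 1

5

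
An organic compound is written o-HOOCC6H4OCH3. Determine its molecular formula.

Atom tally by fragment:
  benzene ring core → C:6 H:6
  (− 2 ring H displaced by substituents)
  + COOH → C:1 H:1 O:2
  + OCH3 → C:1 H:3 O:1
Element totals:
  C: 8
  H: 8
  O: 3

C8H8O3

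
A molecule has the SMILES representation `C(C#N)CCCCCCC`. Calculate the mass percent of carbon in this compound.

77.63%

Atom tally by fragment:
  NCCH2 → C:2 H:2 N:1
  CH2 → C:1 H:2
  CH2 → C:1 H:2
  CH2 → C:1 H:2
  CH2 → C:1 H:2
  CH2 → C:1 H:2
  CH2 → C:1 H:2
  CH3 → C:1 H:3
Element totals:
  C: 9
  H: 17
  N: 1
Molecular formula: C9H17N.
Molar mass = 139.242 g/mol.
Mass from C: 9 × 12.011 = 108.099 g/mol.
%C = 108.099 / 139.242 × 100 = 77.63%.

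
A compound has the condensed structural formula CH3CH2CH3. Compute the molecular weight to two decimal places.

Element totals:
  C: 3
  H: 8
Molecular formula: C3H8.
  M = 3(12.011) + 8(1.008)
    = 36.033 + 8.064 = 44.097

44.10 g/mol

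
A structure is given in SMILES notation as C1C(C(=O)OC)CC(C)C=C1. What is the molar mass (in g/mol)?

154.21 g/mol

Atom tally by fragment:
  cyclohexene ring core → C:6 H:10
  (− 2 ring H displaced by substituents)
  + COOCH3 → C:2 H:3 O:2
  + CH3 → C:1 H:3
Element totals:
  C: 9
  H: 14
  O: 2
Molecular formula: C9H14O2.
  M = 9(12.011) + 14(1.008) + 2(15.999)
    = 108.099 + 14.112 + 31.998 = 154.209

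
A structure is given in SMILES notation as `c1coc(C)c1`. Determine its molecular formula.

Atom tally by fragment:
  furan ring core → C:4 H:4 O:1
  (− 1 ring H displaced by substituents)
  + CH3 → C:1 H:3
Element totals:
  C: 5
  H: 6
  O: 1

C5H6O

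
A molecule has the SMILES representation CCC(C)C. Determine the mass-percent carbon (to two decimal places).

Atom tally by fragment:
  CH3 → C:1 H:3
  CH2 → C:1 H:2
  CH(CH3) → C:2 H:4
  CH3 → C:1 H:3
Element totals:
  C: 5
  H: 12
Molecular formula: C5H12.
Molar mass = 72.151 g/mol.
Mass from C: 5 × 12.011 = 60.055 g/mol.
%C = 60.055 / 72.151 × 100 = 83.24%.

83.24%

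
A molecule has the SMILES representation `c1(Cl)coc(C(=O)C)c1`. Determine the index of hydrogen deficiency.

4

Atom tally by fragment:
  furan ring core → C:4 H:4 O:1
  (− 2 ring H displaced by substituents)
  + Cl → Cl:1
  + COCH3 → C:2 H:3 O:1
Element totals:
  C: 6
  H: 5
  Cl: 1
  O: 2
Molecular formula: C6H5ClO2.
DoU = (2C + 2 + N − H − X) / 2 = (2·6 + 2 + 0 − 5 − 1) / 2 = 4.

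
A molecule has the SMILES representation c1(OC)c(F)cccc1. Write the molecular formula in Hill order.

Atom tally by fragment:
  benzene ring core → C:6 H:6
  (− 2 ring H displaced by substituents)
  + OCH3 → C:1 H:3 O:1
  + F → F:1
Element totals:
  C: 7
  H: 7
  F: 1
  O: 1

C7H7FO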